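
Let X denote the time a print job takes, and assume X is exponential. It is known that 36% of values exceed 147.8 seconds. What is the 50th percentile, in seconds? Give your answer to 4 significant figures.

e^(−λ·147.8) = 0.36 ⇒ λ = −ln(0.36)/147.8 = 0.00691239.
50th percentile: 1 − e^(−λt) = 0.5, t = −ln(0.5)/λ = 100.276 seconds.

100.3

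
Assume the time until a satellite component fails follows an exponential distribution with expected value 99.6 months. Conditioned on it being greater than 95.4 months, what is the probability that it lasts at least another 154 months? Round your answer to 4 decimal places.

The rate is λ = 1/99.6 = 0.0100402 per month.
The exponential is memoryless, so the remaining time is again Exp(λ): the condition X > 95.4 is irrelevant.
P(X > 154) = e^(−1.5462) ≈ 0.2131.

0.2131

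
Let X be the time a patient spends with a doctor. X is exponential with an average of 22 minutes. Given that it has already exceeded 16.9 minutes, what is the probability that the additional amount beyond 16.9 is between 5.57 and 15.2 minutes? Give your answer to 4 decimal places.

The rate is λ = 1/22 = 0.0454545 per minute.
Memoryless: the residual past 16.9 is again Exp(λ).
P(5.57 < residual < 15.2) = e^(−λ·5.57) − e^(−λ·15.2) = 0.77633 − 0.50112 ≈ 0.2752.

0.2752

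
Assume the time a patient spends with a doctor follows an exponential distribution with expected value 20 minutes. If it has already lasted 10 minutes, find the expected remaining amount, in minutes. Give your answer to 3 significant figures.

20.0

The rate is λ = 1/20 = 0.05 per minute.
By memorylessness, the remaining amount past any threshold is again Exp(λ) with mean 1/λ = 20 minutes.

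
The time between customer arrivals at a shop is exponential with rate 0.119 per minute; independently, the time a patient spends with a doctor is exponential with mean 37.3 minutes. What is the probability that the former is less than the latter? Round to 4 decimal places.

0.8161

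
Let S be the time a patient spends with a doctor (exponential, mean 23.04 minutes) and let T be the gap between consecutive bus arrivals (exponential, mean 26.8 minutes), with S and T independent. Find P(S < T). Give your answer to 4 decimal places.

0.5377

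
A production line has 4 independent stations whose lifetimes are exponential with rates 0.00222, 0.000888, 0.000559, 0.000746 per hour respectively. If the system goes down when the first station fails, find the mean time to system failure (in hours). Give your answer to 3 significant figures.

The time to first failure is exponential with rate Σλ = 0.00222 + 0.000888 + 0.000559 + 0.000746 = 0.004413.
E[min] = 1/Σλ = 1/0.004413 = 226.603 hours.

227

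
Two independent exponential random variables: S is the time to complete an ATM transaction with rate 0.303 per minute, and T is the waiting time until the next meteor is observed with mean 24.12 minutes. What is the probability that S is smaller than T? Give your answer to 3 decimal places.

λ_1 = 0.303, λ_2 = 1/24.12 = 0.0414594.
For independent exponentials, P(S < T) = λ_1/(λ_1+λ_2) = 0.303/0.344459 ≈ 0.880.

0.880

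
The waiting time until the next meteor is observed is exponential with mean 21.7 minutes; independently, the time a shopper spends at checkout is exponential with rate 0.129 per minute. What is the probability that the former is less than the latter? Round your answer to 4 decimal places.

0.2632

λ_1 = 1/21.7 = 0.0460829, λ_2 = 0.129.
For independent exponentials, P(the former < the latter) = λ_1/(λ_1+λ_2) = 0.0460829/0.175083 ≈ 0.2632.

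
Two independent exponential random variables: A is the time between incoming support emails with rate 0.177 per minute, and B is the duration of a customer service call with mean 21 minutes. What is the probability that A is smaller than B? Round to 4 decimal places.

0.7880

λ_1 = 0.177, λ_2 = 1/21 = 0.047619.
For independent exponentials, P(A < B) = λ_1/(λ_1+λ_2) = 0.177/0.224619 ≈ 0.7880.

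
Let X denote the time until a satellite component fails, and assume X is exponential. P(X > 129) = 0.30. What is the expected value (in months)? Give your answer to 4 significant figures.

107.1

e^(−λ·129) = 0.30 ⇒ λ = −ln(0.30)/129 = 0.00933312.
Mean = 1/λ = 107.145 months.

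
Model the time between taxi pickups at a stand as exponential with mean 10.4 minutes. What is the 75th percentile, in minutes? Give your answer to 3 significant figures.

14.4

The rate is λ = 1/10.4 = 0.0961538 per minute.
Set 1 − e^(−λt) = 0.75, so t = −ln(0.25)/λ = 1.3863/0.0961538 ≈ 14.4175 minutes.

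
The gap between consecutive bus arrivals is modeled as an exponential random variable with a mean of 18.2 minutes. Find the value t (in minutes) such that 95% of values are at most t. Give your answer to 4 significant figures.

The rate is λ = 1/18.2 = 0.0549451 per minute.
Set 1 − e^(−λt) = 0.95, so t = −ln(0.05)/λ = 2.9957/0.0549451 ≈ 54.5223 minutes.

54.52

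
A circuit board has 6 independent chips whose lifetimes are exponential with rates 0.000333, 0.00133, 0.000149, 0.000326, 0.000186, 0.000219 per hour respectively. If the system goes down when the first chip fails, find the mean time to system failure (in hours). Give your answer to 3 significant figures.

The time to first failure is exponential with rate Σλ = 0.000333 + 0.00133 + 0.000149 + 0.000326 + 0.000186 + 0.000219 = 0.002543.
E[min] = 1/Σλ = 1/0.002543 = 393.236 hours.

393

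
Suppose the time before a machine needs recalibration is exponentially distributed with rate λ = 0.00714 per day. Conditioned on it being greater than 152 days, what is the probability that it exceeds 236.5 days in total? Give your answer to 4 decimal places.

0.5470

The exponential is memoryless, so the remaining time is again Exp(λ): the condition X > 152 is irrelevant.
P(X > 84.5) = e^(−0.60333) ≈ 0.5470.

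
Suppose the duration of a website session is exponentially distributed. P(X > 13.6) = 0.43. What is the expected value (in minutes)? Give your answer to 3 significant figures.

16.1

e^(−λ·13.6) = 0.43 ⇒ λ = −ln(0.43)/13.6 = 0.0620566.
Mean = 1/λ = 16.1143 minutes.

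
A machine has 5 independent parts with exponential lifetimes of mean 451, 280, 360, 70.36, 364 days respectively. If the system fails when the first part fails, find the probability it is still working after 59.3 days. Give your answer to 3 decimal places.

0.220

The first failure time is exponential with rate Σλ_i = 1/451 + 1/280 + 1/360 + 1/70.36 + 1/364 = 0.0255264 per day.
P(min > 59.3) = e^(−0.0255264·59.3) = e^(−1.5137) ≈ 0.220.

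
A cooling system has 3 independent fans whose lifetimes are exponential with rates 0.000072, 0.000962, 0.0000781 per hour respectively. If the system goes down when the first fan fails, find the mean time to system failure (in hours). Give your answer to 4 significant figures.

The time to first failure is exponential with rate Σλ = 0.000072 + 0.000962 + 0.0000781 = 0.0011121.
E[min] = 1/Σλ = 1/0.0011121 = 899.2 hours.

899.2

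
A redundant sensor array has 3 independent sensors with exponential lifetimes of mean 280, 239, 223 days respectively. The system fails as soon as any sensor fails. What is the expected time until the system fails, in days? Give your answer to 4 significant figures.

81.70

The first failure time is exponential with rate Σλ_i = 1/280 + 1/239 + 1/223 = 0.0122398 per day.
E[min] = 1/Σλ = 1/0.0122398 = 81.7005 days.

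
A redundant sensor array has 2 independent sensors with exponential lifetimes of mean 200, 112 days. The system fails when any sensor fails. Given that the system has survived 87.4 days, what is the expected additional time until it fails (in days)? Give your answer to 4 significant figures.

First-failure rate Σλ = 1/200 + 1/112 = 0.0139286.
By memorylessness the expected residual is 1/Σλ = 71.7949 days, regardless of the 87.4 already elapsed.

71.79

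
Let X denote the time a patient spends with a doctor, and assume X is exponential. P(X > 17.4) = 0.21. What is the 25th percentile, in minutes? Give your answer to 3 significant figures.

e^(−λ·17.4) = 0.21 ⇒ λ = −ln(0.21)/17.4 = 0.0896924.
25th percentile: 1 − e^(−λt) = 0.25, t = −ln(0.75)/λ = 3.20743 minutes.

3.21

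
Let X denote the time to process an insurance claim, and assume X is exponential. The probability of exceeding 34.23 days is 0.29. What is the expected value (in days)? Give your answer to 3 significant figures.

e^(−λ·34.23) = 0.29 ⇒ λ = −ln(0.29)/34.23 = 0.0361634.
Mean = 1/λ = 27.6522 days.

27.7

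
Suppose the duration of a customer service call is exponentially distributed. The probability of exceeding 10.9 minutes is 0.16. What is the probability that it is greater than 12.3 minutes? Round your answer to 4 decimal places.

e^(−λ·10.9) = 0.16 ⇒ λ = −ln(0.16)/10.9 = 0.168127.
P(X > 12.3) = e^(−0.168127·12.3) = e^(−2.068) ≈ 0.1264.

0.1264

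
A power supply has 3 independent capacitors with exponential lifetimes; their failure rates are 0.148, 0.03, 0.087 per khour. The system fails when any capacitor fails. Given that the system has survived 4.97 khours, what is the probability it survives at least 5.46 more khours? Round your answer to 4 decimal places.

Time to first failure ~ Exp(Σλ) with Σλ = 0.265.
By memorylessness, P(T > 4.97+5.46 | T > 4.97) = P(T > 5.46) = e^(−0.265·5.46) ≈ 0.2353.

0.2353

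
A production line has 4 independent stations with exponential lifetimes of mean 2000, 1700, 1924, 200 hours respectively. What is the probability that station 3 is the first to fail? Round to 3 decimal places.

Rates: λ_i = 1/mean_i → 0.0005, 0.000588235, 0.000519751, 0.005; Σλ = 0.00660799.
P(station 3 first) = λ_3/Σλ = 0.000519751/0.00660799 ≈ 0.079.

0.079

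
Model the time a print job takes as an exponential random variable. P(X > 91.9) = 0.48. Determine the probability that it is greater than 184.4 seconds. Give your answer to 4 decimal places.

e^(−λ·91.9) = 0.48 ⇒ λ = −ln(0.48)/91.9 = 0.00798661.
P(X > 184.4) = e^(−0.00798661·184.4) = e^(−1.4727) ≈ 0.2293.

0.2293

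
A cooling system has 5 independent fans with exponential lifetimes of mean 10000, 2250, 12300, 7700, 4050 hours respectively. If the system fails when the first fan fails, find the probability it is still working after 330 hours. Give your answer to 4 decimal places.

The first failure time is exponential with rate Σλ_i = 1/10000 + 1/2250 + 1/12300 + 1/7700 + 1/4050 = 0.00100253 per hour.
P(min > 330) = e^(−0.00100253·330) = e^(−0.33083) ≈ 0.7183.

0.7183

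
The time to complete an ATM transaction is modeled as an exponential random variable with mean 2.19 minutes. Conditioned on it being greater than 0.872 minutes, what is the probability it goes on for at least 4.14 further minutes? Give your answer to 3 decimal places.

The rate is λ = 1/2.19 = 0.456621 per minute.
P(X > s+t | X > s) = e^(−λ(s+t))/e^(−λs) = e^(−λt), independent of s = 0.872.
P(X > 4.14) = e^(−1.8904) ≈ 0.151.

0.151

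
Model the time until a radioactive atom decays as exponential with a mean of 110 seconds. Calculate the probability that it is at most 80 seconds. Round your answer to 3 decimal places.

0.517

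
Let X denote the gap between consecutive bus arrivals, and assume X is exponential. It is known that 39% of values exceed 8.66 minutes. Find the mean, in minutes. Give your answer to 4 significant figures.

9.197

e^(−λ·8.66) = 0.39 ⇒ λ = −ln(0.39)/8.66 = 0.108731.
Mean = 1/λ = 9.19703 minutes.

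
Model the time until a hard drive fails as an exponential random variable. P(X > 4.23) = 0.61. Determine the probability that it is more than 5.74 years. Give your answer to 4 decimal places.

e^(−λ·4.23) = 0.61 ⇒ λ = −ln(0.61)/4.23 = 0.116855.
P(X > 5.74) = e^(−0.116855·5.74) = e^(−0.67075) ≈ 0.5113.

0.5113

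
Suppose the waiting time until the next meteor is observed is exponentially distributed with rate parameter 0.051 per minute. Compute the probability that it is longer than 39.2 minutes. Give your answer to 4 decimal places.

P(X > 39.2) = e^(−λ·39.2) = e^(−1.9992) ≈ 0.1354.

0.1354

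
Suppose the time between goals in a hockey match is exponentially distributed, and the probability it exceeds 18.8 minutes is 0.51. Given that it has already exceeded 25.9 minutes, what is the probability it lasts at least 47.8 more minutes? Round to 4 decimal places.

0.1805

From e^(−λ·18.8) = 0.51, λ = −ln(0.51)/18.8 = 0.0358162.
Memoryless: P(X > 25.9+47.8 | X > 25.9) = P(X > 47.8) = e^(−0.0358162·47.8) ≈ 0.1805.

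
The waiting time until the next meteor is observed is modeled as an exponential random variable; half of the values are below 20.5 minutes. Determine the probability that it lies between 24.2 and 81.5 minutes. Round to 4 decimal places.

0.3776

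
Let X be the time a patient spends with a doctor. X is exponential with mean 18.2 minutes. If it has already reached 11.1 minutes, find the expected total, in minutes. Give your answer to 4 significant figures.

29.30

The rate is λ = 1/18.2 = 0.0549451 per minute.
By memorylessness, E[X | X > 11.1] = 11.1 + 1/λ = 11.1 + 18.2 = 29.3 minutes.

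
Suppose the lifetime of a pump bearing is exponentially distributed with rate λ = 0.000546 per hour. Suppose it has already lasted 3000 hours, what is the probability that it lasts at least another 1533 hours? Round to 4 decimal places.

0.4330

The exponential is memoryless, so the remaining time is again Exp(λ): the condition X > 3000 is irrelevant.
P(X > 1533) = e^(−0.83702) ≈ 0.4330.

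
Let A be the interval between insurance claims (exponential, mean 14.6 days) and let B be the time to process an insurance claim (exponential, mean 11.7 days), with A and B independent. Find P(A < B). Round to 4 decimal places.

λ_1 = 1/14.6 = 0.0684932, λ_2 = 1/11.7 = 0.0854701.
For independent exponentials, P(A < B) = λ_1/(λ_1+λ_2) = 0.0684932/0.153963 ≈ 0.4449.

0.4449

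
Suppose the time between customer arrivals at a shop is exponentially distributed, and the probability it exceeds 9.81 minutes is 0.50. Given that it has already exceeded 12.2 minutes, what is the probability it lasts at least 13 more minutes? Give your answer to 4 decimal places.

0.3991

From e^(−λ·9.81) = 0.50, λ = −ln(0.50)/9.81 = 0.0706572.
Memoryless: P(X > 12.2+13 | X > 12.2) = P(X > 13) = e^(−0.0706572·13) ≈ 0.3991.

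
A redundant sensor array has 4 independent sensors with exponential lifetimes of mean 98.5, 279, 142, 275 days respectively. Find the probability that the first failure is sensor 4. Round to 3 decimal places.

Rates: λ_i = 1/mean_i → 0.0101523, 0.00358423, 0.00704225, 0.00363636; Σλ = 0.0244151.
P(sensor 4 first) = λ_4/Σλ = 0.00363636/0.0244151 ≈ 0.149.

0.149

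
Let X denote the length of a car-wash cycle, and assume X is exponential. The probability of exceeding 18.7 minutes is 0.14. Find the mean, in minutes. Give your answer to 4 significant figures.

9.511

e^(−λ·18.7) = 0.14 ⇒ λ = −ln(0.14)/18.7 = 0.10514.
Mean = 1/λ = 9.51115 minutes.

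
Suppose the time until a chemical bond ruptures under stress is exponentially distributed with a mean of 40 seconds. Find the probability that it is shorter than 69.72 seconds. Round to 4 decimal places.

The rate is λ = 1/40 = 0.025 per second.
P(X ≤ 69.72) = 1 − e^(−λ·69.72) = 1 − e^(−1.743) ≈ 0.8250.

0.8250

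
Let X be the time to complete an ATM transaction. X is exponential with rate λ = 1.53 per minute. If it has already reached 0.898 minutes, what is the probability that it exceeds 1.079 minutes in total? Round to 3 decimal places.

0.758

The exponential is memoryless, so the remaining time is again Exp(λ): the condition X > 0.898 is irrelevant.
P(X > 0.181) = e^(−0.27693) ≈ 0.758.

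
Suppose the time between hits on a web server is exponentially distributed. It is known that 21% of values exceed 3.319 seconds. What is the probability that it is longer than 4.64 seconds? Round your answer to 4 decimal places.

0.1128

e^(−λ·3.319) = 0.21 ⇒ λ = −ln(0.21)/3.319 = 0.470216.
P(X > 4.64) = e^(−0.470216·4.64) = e^(−2.1818) ≈ 0.1128.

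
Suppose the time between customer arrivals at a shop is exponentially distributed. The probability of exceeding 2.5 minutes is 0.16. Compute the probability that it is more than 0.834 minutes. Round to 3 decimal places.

e^(−λ·2.5) = 0.16 ⇒ λ = −ln(0.16)/2.5 = 0.733033.
P(X > 0.834) = e^(−0.733033·0.834) = e^(−0.61135) ≈ 0.543.

0.543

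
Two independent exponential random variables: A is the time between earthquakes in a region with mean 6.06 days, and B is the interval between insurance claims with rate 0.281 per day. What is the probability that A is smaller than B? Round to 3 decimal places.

λ_1 = 1/6.06 = 0.165017, λ_2 = 0.281.
For independent exponentials, P(A < B) = λ_1/(λ_1+λ_2) = 0.165017/0.446017 ≈ 0.370.

0.370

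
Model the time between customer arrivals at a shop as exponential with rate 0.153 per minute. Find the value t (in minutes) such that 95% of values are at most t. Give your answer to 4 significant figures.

19.58

Set 1 − e^(−λt) = 0.95, so t = −ln(0.05)/λ = 2.9957/0.153 ≈ 19.5799 minutes.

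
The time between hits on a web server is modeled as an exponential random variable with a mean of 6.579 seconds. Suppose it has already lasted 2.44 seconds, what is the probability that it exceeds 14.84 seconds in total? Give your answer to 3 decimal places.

The rate is λ = 1/6.579 = 0.151999 per second.
By the memoryless property, P(X > 2.44+12.4 | X > 2.44) = P(X > 12.4).
P(X > 12.4) = e^(−1.8848) ≈ 0.152.

0.152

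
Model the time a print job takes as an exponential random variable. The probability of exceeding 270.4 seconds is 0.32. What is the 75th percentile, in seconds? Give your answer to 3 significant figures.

e^(−λ·270.4) = 0.32 ⇒ λ = −ln(0.32)/270.4 = 0.00421388.
75th percentile: 1 − e^(−λt) = 0.75, t = −ln(0.25)/λ = 328.983 seconds.

329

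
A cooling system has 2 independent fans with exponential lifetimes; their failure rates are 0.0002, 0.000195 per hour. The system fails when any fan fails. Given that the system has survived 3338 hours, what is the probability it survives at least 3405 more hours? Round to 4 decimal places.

0.2605

Time to first failure ~ Exp(Σλ) with Σλ = 0.000395.
By memorylessness, P(T > 3338+3405 | T > 3338) = P(T > 3405) = e^(−0.000395·3405) ≈ 0.2605.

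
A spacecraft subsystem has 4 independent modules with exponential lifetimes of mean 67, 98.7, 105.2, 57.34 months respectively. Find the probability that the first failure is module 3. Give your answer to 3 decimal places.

Rates: λ_i = 1/mean_i → 0.0149254, 0.0101317, 0.0095057, 0.0174398; Σλ = 0.0520026.
P(module 3 first) = λ_3/Σλ = 0.0095057/0.0520026 ≈ 0.183.

0.183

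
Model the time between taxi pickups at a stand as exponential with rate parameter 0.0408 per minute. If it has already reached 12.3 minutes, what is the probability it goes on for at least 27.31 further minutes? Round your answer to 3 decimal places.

P(X > s+t | X > s) = e^(−λ(s+t))/e^(−λs) = e^(−λt), independent of s = 12.3.
P(X > 27.31) = e^(−1.1142) ≈ 0.328.

0.328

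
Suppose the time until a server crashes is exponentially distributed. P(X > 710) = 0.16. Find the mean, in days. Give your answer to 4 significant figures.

e^(−λ·710) = 0.16 ⇒ λ = −ln(0.16)/710 = 0.0025811.
Mean = 1/λ = 387.432 days.

387.4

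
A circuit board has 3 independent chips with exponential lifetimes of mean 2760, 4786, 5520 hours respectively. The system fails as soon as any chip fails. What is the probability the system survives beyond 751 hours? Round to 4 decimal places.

The first failure time is exponential with rate Σλ_i = 1/2760 + 1/4786 + 1/5520 = 0.000752421 per hour.
P(min > 751) = e^(−0.000752421·751) = e^(−0.56507) ≈ 0.5683.

0.5683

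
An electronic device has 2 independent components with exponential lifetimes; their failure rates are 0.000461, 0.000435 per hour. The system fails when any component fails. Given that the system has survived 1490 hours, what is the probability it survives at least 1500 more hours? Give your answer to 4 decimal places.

Time to first failure ~ Exp(Σλ) with Σλ = 0.000896.
By memorylessness, P(T > 1490+1500 | T > 1490) = P(T > 1500) = e^(−0.000896·1500) ≈ 0.2608.

0.2608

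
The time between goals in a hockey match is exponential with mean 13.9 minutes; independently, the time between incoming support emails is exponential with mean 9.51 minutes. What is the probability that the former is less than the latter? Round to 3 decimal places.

λ_1 = 1/13.9 = 0.0719424, λ_2 = 1/9.51 = 0.105152.
For independent exponentials, P(the former < the latter) = λ_1/(λ_1+λ_2) = 0.0719424/0.177095 ≈ 0.406.

0.406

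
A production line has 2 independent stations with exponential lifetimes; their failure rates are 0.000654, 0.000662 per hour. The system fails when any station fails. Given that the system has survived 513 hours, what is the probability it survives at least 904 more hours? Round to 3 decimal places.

0.304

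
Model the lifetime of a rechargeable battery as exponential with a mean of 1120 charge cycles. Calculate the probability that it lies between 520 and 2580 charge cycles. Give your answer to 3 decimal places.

0.529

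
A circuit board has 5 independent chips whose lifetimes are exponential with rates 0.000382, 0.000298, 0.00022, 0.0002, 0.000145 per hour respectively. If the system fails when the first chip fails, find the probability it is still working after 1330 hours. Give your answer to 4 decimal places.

The time to first failure is exponential with rate Σλ = 0.000382 + 0.000298 + 0.00022 + 0.0002 + 0.000145 = 0.001245.
P(min > 1330) = e^(−0.001245·1330) = e^(−1.6559) ≈ 0.1909.

0.1909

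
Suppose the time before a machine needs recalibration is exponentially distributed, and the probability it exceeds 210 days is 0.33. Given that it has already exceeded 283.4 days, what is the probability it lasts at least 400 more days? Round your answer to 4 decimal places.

From e^(−λ·210) = 0.33, λ = −ln(0.33)/210 = 0.00527935.
Memoryless: P(X > 283.4+400 | X > 283.4) = P(X > 400) = e^(−0.00527935·400) ≈ 0.1210.

0.1210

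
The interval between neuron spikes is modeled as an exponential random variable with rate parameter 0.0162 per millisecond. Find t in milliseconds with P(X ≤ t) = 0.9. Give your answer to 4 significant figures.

142.1

Set 1 − e^(−λt) = 0.9, so t = −ln(0.1)/λ = 2.3026/0.0162 ≈ 142.135 milliseconds.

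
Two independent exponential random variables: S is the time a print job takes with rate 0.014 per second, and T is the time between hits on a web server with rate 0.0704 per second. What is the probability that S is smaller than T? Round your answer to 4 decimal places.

λ_1 = 0.014, λ_2 = 0.0704.
For independent exponentials, P(S < T) = λ_1/(λ_1+λ_2) = 0.014/0.0844 ≈ 0.1659.

0.1659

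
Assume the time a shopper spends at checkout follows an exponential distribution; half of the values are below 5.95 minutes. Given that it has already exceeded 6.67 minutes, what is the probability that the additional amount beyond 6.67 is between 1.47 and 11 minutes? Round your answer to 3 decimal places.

0.565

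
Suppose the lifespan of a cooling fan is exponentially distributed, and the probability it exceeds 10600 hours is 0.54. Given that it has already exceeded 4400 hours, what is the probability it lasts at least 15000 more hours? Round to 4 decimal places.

From e^(−λ·10600) = 0.54, λ = −ln(0.54)/10600 = 0.0000581308.
Memoryless: P(X > 4400+15000 | X > 4400) = P(X > 15000) = e^(−0.0000581308·15000) ≈ 0.4181.

0.4181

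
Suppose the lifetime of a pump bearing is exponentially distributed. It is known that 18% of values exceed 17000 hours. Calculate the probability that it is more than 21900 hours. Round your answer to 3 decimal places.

0.110

e^(−λ·17000) = 0.18 ⇒ λ = −ln(0.18)/17000 = 0.00010087.
P(X > 21900) = e^(−0.00010087·21900) = e^(−2.2091) ≈ 0.110.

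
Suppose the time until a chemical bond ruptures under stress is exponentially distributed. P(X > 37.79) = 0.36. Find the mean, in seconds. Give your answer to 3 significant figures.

e^(−λ·37.79) = 0.36 ⇒ λ = −ln(0.36)/37.79 = 0.027035.
Mean = 1/λ = 36.9891 seconds.

37.0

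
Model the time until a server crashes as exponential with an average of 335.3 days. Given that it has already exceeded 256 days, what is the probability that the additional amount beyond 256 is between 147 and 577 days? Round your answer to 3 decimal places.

0.466

The rate is λ = 1/335.3 = 0.0029824 per day.
Memoryless: the residual past 256 is again Exp(λ).
P(147 < residual < 577) = e^(−λ·147) − e^(−λ·577) = 0.64506 − 0.17891 ≈ 0.466.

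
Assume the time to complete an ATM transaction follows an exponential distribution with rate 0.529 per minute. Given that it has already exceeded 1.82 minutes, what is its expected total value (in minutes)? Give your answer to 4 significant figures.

By memorylessness, E[X | X > 1.82] = 1.82 + 1/λ = 1.82 + 1.89036 = 3.71036 minutes.

3.710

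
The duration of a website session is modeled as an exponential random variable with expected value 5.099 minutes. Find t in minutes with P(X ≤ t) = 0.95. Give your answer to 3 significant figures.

15.3

The rate is λ = 1/5.099 = 0.196117 per minute.
Set 1 − e^(−λt) = 0.95, so t = −ln(0.05)/λ = 2.9957/0.196117 ≈ 15.2752 minutes.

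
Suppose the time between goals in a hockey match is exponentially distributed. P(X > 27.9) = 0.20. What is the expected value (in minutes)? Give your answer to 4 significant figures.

e^(−λ·27.9) = 0.20 ⇒ λ = −ln(0.20)/27.9 = 0.0576859.
Mean = 1/λ = 17.3352 minutes.

17.34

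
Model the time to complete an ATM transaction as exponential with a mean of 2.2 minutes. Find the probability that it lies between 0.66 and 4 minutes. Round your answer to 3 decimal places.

0.578

The rate is λ = 1/2.2 = 0.454545 per minute.
P(0.66 < X < 4) = e^(−λ·0.66) − e^(−λ·4) = 0.74082 − 0.16232 ≈ 0.578.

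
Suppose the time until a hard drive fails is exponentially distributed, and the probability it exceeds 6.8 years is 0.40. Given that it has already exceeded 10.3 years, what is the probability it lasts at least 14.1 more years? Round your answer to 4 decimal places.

From e^(−λ·6.8) = 0.40, λ = −ln(0.40)/6.8 = 0.134749.
Memoryless: P(X > 10.3+14.1 | X > 10.3) = P(X > 14.1) = e^(−0.134749·14.1) ≈ 0.1496.

0.1496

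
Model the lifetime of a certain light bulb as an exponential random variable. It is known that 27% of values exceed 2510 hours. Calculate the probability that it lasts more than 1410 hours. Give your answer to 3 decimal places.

e^(−λ·2510) = 0.27 ⇒ λ = −ln(0.27)/2510 = 0.000521647.
P(X > 1410) = e^(−0.000521647·1410) = e^(−0.73552) ≈ 0.479.

0.479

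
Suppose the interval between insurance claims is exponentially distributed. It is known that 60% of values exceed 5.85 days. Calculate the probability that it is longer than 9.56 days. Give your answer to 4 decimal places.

e^(−λ·5.85) = 0.60 ⇒ λ = −ln(0.60)/5.85 = 0.0873206.
P(X > 9.56) = e^(−0.0873206·9.56) = e^(−0.83479) ≈ 0.4340.

0.4340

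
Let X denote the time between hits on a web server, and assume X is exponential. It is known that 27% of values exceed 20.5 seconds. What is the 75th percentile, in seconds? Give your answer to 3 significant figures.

21.7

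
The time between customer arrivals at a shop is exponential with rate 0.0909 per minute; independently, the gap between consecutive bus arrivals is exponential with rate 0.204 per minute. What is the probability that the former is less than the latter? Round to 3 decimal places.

0.308

λ_1 = 0.0909, λ_2 = 0.204.
For independent exponentials, P(the former < the latter) = λ_1/(λ_1+λ_2) = 0.0909/0.2949 ≈ 0.308.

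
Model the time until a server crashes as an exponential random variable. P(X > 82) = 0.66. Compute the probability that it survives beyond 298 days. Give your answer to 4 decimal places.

e^(−λ·82) = 0.66 ⇒ λ = −ln(0.66)/82 = 0.00506726.
P(X > 298) = e^(−0.00506726·298) = e^(−1.51) ≈ 0.2209.

0.2209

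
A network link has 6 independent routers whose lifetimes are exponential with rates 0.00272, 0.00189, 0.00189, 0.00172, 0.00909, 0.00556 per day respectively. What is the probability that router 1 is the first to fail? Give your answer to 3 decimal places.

0.119

The time to first failure is exponential with rate Σλ = 0.00272 + 0.00189 + 0.00189 + 0.00172 + 0.00909 + 0.00556 = 0.02287.
P(router 1 first) = λ_1/Σλ = 0.00272/0.02287 ≈ 0.119.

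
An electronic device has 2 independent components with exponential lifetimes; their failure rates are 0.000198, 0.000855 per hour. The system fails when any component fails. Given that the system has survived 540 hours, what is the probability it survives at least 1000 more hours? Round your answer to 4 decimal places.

Time to first failure ~ Exp(Σλ) with Σλ = 0.001053.
By memorylessness, P(T > 540+1000 | T > 540) = P(T > 1000) = e^(−0.001053·1000) ≈ 0.3489.

0.3489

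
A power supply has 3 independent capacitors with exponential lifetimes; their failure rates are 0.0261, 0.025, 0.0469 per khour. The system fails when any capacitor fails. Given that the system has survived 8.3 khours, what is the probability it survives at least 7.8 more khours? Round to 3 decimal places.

Time to first failure ~ Exp(Σλ) with Σλ = 0.098.
By memorylessness, P(T > 8.3+7.8 | T > 8.3) = P(T > 7.8) = e^(−0.098·7.8) ≈ 0.466.

0.466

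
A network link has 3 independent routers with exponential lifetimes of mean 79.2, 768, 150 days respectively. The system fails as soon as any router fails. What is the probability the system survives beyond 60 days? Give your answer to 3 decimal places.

The first failure time is exponential with rate Σλ_i = 1/79.2 + 1/768 + 1/150 = 0.020595 per day.
P(min > 60) = e^(−0.020595·60) = e^(−1.2357) ≈ 0.291.

0.291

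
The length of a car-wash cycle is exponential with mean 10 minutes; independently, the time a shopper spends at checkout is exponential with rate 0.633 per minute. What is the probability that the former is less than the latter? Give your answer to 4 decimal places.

λ_1 = 1/10 = 0.1, λ_2 = 0.633.
For independent exponentials, P(the former < the latter) = λ_1/(λ_1+λ_2) = 0.1/0.733 ≈ 0.1364.

0.1364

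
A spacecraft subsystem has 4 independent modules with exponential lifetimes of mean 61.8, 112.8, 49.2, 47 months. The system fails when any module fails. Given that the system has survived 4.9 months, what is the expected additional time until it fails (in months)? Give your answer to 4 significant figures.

15.00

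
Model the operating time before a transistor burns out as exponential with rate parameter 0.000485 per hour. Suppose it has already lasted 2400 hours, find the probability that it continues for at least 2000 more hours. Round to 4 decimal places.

The exponential is memoryless, so the remaining time is again Exp(λ): the condition X > 2400 is irrelevant.
P(X > 2000) = e^(−0.97) ≈ 0.3791.

0.3791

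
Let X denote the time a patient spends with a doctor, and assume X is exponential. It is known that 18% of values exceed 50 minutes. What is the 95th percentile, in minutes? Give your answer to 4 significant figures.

87.35

e^(−λ·50) = 0.18 ⇒ λ = −ln(0.18)/50 = 0.034296.
95th percentile: 1 − e^(−λt) = 0.95, t = −ln(0.05)/λ = 87.3494 minutes.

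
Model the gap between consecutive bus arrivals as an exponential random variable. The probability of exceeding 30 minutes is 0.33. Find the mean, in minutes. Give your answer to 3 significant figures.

e^(−λ·30) = 0.33 ⇒ λ = −ln(0.33)/30 = 0.0369554.
Mean = 1/λ = 27.0596 minutes.

27.1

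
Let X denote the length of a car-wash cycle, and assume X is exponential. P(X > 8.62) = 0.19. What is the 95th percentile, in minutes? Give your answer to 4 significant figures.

e^(−λ·8.62) = 0.19 ⇒ λ = −ln(0.19)/8.62 = 0.19266.
95th percentile: 1 − e^(−λt) = 0.95, t = −ln(0.05)/λ = 15.5493 minutes.

15.55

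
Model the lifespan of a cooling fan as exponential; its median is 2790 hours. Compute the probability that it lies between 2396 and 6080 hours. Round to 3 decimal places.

0.331

For an exponential, median = ln(2)/λ, so λ = ln 2 / 2790 = 0.00024844 per hour.
P(2396 < X < 6080) = e^(−λ·2396) − e^(−λ·6080) = 0.55142 − 0.22080 ≈ 0.331.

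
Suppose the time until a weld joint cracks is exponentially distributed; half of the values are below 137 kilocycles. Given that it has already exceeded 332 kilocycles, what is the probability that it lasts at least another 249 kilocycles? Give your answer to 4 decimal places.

0.2837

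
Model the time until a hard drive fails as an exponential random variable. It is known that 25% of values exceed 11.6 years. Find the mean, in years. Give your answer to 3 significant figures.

8.37

e^(−λ·11.6) = 0.25 ⇒ λ = −ln(0.25)/11.6 = 0.119508.
Mean = 1/λ = 8.36763 years.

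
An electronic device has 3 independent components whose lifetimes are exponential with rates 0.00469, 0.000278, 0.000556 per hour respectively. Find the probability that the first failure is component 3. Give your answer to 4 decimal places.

0.1007

The time to first failure is exponential with rate Σλ = 0.00469 + 0.000278 + 0.000556 = 0.005524.
P(component 3 first) = λ_3/Σλ = 0.000556/0.005524 ≈ 0.1007.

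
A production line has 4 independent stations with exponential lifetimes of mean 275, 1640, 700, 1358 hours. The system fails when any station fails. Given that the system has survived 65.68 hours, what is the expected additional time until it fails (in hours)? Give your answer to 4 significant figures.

First-failure rate Σλ = 1/275 + 1/1640 + 1/700 + 1/1358 = 0.00641107.
By memorylessness the expected residual is 1/Σλ = 155.98 hours, regardless of the 65.68 already elapsed.

156.0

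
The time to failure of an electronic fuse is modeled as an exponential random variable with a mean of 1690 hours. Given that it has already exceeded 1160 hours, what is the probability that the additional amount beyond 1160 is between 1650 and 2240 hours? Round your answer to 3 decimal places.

0.111

The rate is λ = 1/1690 = 0.000591716 per hour.
Memoryless: the residual past 1160 is again Exp(λ).
P(1650 < residual < 2240) = e^(−λ·1650) − e^(−λ·2240) = 0.37669 − 0.26569 ≈ 0.111.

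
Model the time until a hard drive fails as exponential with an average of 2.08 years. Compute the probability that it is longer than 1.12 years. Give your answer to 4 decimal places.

0.5836

The rate is λ = 1/2.08 = 0.480769 per year.
P(X > 1.12) = e^(−λ·1.12) = e^(−0.53846) ≈ 0.5836.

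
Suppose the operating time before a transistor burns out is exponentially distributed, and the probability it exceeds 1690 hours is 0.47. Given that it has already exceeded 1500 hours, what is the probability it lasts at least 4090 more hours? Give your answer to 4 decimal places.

From e^(−λ·1690) = 0.47, λ = −ln(0.47)/1690 = 0.000446759.
Memoryless: P(X > 1500+4090 | X > 1500) = P(X > 4090) = e^(−0.000446759·4090) ≈ 0.1609.

0.1609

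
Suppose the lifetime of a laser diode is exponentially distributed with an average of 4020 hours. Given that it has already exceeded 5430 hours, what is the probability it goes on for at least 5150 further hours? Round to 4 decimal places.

0.2777

The rate is λ = 1/4020 = 0.000248756 per hour.
By the memoryless property, P(X > 5430+5150 | X > 5430) = P(X > 5150).
P(X > 5150) = e^(−1.2811) ≈ 0.2777.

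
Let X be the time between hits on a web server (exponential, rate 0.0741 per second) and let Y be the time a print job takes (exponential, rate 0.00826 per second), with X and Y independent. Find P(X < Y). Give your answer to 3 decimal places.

0.900

λ_1 = 0.0741, λ_2 = 0.00826.
For independent exponentials, P(X < Y) = λ_1/(λ_1+λ_2) = 0.0741/0.08236 ≈ 0.900.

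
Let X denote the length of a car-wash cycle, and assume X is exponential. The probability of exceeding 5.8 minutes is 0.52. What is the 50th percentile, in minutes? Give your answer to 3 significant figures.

e^(−λ·5.8) = 0.52 ⇒ λ = −ln(0.52)/5.8 = 0.112746.
50th percentile: 1 − e^(−λt) = 0.5, t = −ln(0.5)/λ = 6.14787 minutes.

6.15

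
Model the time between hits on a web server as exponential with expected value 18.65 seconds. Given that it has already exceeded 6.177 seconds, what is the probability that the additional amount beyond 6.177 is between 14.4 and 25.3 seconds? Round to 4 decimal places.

0.2045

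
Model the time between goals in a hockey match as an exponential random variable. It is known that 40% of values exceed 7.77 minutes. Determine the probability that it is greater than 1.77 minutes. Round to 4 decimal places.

0.8116

e^(−λ·7.77) = 0.40 ⇒ λ = −ln(0.40)/7.77 = 0.117927.
P(X > 1.77) = e^(−0.117927·1.77) = e^(−0.20873) ≈ 0.8116.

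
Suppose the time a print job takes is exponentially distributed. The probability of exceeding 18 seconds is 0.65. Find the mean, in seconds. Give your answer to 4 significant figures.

41.78

e^(−λ·18) = 0.65 ⇒ λ = −ln(0.65)/18 = 0.0239324.
Mean = 1/λ = 41.7844 seconds.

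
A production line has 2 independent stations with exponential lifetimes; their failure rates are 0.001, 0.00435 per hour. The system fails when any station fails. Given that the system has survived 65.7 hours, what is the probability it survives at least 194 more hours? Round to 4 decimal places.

0.3542

Time to first failure ~ Exp(Σλ) with Σλ = 0.00535.
By memorylessness, P(T > 65.7+194 | T > 65.7) = P(T > 194) = e^(−0.00535·194) ≈ 0.3542.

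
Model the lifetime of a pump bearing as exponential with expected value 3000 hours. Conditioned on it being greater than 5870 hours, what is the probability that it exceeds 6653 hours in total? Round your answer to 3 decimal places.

0.770

The rate is λ = 1/3000 = 0.000333333 per hour.
By the memoryless property, P(X > 5870+783 | X > 5870) = P(X > 783).
P(X > 783) = e^(−0.261) ≈ 0.770.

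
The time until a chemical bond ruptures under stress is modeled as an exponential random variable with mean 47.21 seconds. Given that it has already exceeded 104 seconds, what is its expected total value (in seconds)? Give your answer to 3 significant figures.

151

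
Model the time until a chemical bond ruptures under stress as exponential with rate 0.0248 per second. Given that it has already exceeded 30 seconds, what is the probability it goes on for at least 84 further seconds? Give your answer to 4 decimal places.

0.1245

The exponential is memoryless, so the remaining time is again Exp(λ): the condition X > 30 is irrelevant.
P(X > 84) = e^(−2.0832) ≈ 0.1245.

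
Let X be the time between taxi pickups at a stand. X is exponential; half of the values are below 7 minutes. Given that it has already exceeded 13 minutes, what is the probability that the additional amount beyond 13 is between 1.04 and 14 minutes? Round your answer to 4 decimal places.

For an exponential, median = ln(2)/λ, so λ = ln 2 / 7 = 0.099021 per minute.
Memoryless: the residual past 13 is again Exp(λ).
P(1.04 < residual < 14) = e^(−λ·1.04) − e^(−λ·14) = 0.90214 − 0.25000 ≈ 0.6521.

0.6521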